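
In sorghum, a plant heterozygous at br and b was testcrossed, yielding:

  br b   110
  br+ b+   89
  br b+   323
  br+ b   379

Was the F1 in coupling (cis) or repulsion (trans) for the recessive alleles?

trans

The two most frequent classes are br+ b (379) and br b+ (323); these are the parental (non-recombinant) types.
So the F1 carried br+ b on one chromosome and br b+ on the other — the recessive alleles are on opposite chromosomes (trans / repulsion).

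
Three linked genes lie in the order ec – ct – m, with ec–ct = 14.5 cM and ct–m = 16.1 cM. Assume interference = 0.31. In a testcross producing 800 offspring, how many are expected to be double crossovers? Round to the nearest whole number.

13

Map distances give recombination frequencies of 0.145 and 0.161 for the two intervals.
With interference 0.31 (so coincidence = 0.69), expected double-crossover frequency = 0.145 × 0.161 × 0.69 = 0.01611.
Expected number = 0.01611 × 800 = 12.89 ≈ 13.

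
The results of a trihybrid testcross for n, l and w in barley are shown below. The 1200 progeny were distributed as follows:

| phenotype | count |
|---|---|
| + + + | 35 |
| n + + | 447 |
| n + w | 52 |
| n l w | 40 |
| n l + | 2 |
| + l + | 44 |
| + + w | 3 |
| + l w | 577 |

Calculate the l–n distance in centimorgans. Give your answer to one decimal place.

6.7 centimorgans

The two most frequent reciprocal classes, + l w and n + +, are the parental types, so the F1 was + l w / n + +.
The two rarest classes, + + w and n l +, are the double crossovers. Comparing them with the parentals, only the l allele has switched, so l is the middle locus and the order is n – l – w.
Crossovers in the n–l interval produce the single-crossover classes n l w and + + + (40 + 35 = 75) plus the double crossovers (5).
RF(n–l) = (75 + 5) / 1200 = 80/1200 = 0.0667 → 6.7 centimorgans.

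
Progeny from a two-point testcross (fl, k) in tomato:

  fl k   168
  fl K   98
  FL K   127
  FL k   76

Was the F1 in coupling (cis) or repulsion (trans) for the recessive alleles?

The two most frequent classes are FL K (127) and fl k (168); these are the parental (non-recombinant) types.
So the F1 carried FL K on one chromosome and fl k on the other — the recessive alleles are on the same chromosome (cis / coupling).

cis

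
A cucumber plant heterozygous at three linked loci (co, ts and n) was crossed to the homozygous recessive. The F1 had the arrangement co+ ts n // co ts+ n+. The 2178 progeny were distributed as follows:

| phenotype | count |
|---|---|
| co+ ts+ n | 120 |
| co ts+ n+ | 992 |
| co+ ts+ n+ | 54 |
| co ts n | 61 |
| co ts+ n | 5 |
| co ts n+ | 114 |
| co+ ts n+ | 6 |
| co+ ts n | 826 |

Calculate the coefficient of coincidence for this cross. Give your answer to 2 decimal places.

0.78

The two rarest classes, co+ ts n+ and co ts+ n, are the double crossovers. Comparing them with the parentals, only the n allele has switched, so n is the middle locus and the order is ts – n – co.
ts–n: (234 + 11)/2178 = 0.1125; n–co: (115 + 11)/2178 = 0.0579.
Expected DCO frequency = 0.1125 × 0.0579 ≈ 0.00651; observed = 11/2178 ≈ 0.00505.
Coefficient of coincidence = 0.00505/0.00651 ≈ 0.78.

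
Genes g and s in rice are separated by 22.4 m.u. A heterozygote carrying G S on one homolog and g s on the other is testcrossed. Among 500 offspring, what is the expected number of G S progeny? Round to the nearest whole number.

A map distance of 22.4 m.u. corresponds to a recombination frequency of 0.224.
The F1 is G S / g s, so G S is a parental gamete class with expected frequency (1 − r)/2 = 0.776/2 = 0.3880.
Expected number = 0.3880 × 500 = 194.00 ≈ 194.

194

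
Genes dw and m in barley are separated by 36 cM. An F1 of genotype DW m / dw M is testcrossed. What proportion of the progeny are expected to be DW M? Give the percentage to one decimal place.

18.0%

A map distance of 36 cM corresponds to a recombination frequency of 0.360.
The F1 is DW m / dw M, so DW M is a recombinant gamete class with expected frequency r/2 = 0.360/2 = 0.1800.
That is 0.1800 = 18.0% of the progeny.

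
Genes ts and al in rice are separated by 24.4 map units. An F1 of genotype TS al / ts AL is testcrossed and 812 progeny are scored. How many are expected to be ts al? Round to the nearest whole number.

A map distance of 24.4 map units corresponds to a recombination frequency of 0.244.
The F1 is TS al / ts AL, so ts al is a recombinant gamete class with expected frequency r/2 = 0.244/2 = 0.1220.
Expected number = 0.1220 × 812 = 99.06 ≈ 99.

99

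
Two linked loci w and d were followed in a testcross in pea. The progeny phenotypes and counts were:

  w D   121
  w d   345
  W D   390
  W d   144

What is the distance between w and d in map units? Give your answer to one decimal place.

The two most frequent classes, W D (390) and w d (345), are the parental types, so the F1 was W D / w d.
The recombinant classes are W d and w D: 144 + 121 = 265.
Recombination frequency = 265/1000 = 0.2650 ≈ 26.5%, i.e. 26.5 map units.

26.5 map units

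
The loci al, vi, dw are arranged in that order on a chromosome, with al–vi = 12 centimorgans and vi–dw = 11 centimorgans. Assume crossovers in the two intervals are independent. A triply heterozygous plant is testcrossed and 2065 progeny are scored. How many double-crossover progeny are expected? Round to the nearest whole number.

27

Map distances give recombination frequencies of 0.120 and 0.110 for the two intervals.
With no interference, expected double-crossover frequency = 0.120 × 0.110 = 0.01320.
Expected number = 0.01320 × 2065 = 27.26 ≈ 27.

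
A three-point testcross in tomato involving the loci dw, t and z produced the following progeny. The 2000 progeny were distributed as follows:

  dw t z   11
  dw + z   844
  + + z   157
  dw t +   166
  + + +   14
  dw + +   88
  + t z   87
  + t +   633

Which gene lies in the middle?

The two most frequent reciprocal classes, + t + and dw + z, are the parental types, so the F1 was + t + / dw + z.
The two rarest classes, + + + and dw t z, are the double crossovers. Comparing them with the parentals, only the t allele has switched, so t is the middle locus and the order is z – t – dw.

t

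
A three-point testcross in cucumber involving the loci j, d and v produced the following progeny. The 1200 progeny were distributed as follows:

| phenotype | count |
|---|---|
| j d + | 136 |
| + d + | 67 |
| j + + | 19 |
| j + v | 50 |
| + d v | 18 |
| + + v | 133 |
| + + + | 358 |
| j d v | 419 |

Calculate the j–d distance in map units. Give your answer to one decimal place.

The two most frequent reciprocal classes, j d v and + + +, are the parental types, so the F1 was j d v / + + +.
The two rarest classes, + d v and j + +, are the double crossovers. Comparing them with the parentals, only the j allele has switched, so j is the middle locus and the order is d – j – v.
Crossovers in the d–j interval produce the single-crossover classes j + v and + d + (50 + 67 = 117) plus the double crossovers (37).
RF(d–j) = (117 + 37) / 1200 = 154/1200 = 0.1283 → 12.8 map units.

12.8 map units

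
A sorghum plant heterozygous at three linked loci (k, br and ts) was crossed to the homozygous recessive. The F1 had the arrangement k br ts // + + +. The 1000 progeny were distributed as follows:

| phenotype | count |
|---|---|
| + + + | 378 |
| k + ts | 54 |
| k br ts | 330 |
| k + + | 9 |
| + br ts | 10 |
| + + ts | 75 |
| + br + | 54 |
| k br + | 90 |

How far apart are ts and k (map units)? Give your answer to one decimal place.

18.4 map units

The two rarest classes, + br ts and k + +, are the double crossovers. Comparing them with the parentals, only the k allele has switched, so k is the middle locus and the order is ts – k – br.
Crossovers in the ts–k interval produce the single-crossover classes k br + and + + ts (90 + 75 = 165) plus the double crossovers (19).
RF(ts–k) = (165 + 19) / 1000 = 184/1000 = 0.1840 → 18.4 map units.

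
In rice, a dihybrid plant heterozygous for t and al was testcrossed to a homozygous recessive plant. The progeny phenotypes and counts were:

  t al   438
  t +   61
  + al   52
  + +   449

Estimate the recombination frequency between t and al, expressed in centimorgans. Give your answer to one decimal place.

The two most frequent classes, + + (449) and t al (438), are the parental types, so the F1 was + + / t al.
The recombinant classes are + al and t +: 52 + 61 = 113.
Recombination frequency = 113/1000 = 0.1130 ≈ 11.3%, i.e. 11.3 centimorgans.

11.3 centimorgans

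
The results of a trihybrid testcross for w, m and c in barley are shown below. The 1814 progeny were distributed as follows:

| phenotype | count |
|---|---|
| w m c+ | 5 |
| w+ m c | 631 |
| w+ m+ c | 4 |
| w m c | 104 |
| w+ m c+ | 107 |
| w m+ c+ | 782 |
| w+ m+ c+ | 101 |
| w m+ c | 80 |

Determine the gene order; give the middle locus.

The two most frequent reciprocal classes, w m+ c+ and w+ m c, are the parental types, so the F1 was w m+ c+ / w+ m c.
The two rarest classes, w m c+ and w+ m+ c, are the double crossovers. Comparing them with the parentals, only the m allele has switched, so m is the middle locus and the order is w – m – c.

m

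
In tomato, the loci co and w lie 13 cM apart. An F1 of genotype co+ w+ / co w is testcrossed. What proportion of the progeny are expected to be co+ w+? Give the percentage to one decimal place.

A map distance of 13 cM corresponds to a recombination frequency of 0.130.
The F1 is co+ w+ / co w, so co+ w+ is a parental gamete class with expected frequency (1 − r)/2 = 0.870/2 = 0.4350.
That is 0.4350 = 43.5% of the progeny.

43.5%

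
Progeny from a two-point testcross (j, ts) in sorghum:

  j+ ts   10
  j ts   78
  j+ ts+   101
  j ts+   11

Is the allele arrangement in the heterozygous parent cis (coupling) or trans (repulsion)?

cis

The two most frequent classes are j+ ts+ (101) and j ts (78); these are the parental (non-recombinant) types.
So the F1 carried j+ ts+ on one chromosome and j ts on the other — the recessive alleles are on the same chromosome (cis / coupling).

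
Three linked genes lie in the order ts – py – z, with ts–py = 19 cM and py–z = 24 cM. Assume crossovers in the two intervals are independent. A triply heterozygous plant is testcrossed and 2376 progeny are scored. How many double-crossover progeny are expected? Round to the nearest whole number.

108

Map distances give recombination frequencies of 0.190 and 0.240 for the two intervals.
With no interference, expected double-crossover frequency = 0.190 × 0.240 = 0.04560.
Expected number = 0.04560 × 2376 = 108.35 ≈ 108.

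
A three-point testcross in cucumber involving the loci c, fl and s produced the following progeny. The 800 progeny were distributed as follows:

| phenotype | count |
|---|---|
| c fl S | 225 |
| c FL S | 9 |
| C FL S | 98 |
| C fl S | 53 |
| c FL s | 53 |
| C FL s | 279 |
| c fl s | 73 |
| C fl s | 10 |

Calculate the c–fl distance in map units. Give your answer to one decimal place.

The two most frequent reciprocal classes, C FL s and c fl S, are the parental types, so the F1 was C FL s / c fl S.
The two rarest classes, C fl s and c FL S, are the double crossovers. Comparing them with the parentals, only the fl allele has switched, so fl is the middle locus and the order is s – fl – c.
Crossovers in the fl–c interval produce the single-crossover classes c FL s and C fl S (53 + 53 = 106) plus the double crossovers (19).
RF(fl–c) = (106 + 19) / 800 = 125/800 = 0.1562 → 15.6 map units.

15.6 map units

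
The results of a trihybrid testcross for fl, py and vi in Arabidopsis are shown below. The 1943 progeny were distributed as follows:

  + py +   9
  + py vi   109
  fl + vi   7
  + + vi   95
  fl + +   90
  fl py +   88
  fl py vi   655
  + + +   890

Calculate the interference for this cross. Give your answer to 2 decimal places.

The two most frequent reciprocal classes, + + + and fl py vi, are the parental types, so the F1 was + + + / fl py vi.
The two rarest classes, + py + and fl + vi, are the double crossovers. Comparing them with the parentals, only the py allele has switched, so py is the middle locus and the order is vi – py – fl.
vi–py: (183 + 16)/1943 = 0.1024; py–fl: (199 + 16)/1943 = 0.1107.
Expected DCO frequency = 0.1024 × 0.1107 ≈ 0.01134; observed = 16/1943 ≈ 0.00823.
Coefficient of coincidence = 0.00823/0.01134 ≈ 0.73; interference = 1 − 0.73 = 0.27.

0.27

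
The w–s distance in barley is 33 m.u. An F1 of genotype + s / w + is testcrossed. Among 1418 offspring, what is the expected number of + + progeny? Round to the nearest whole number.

A map distance of 33 m.u. corresponds to a recombination frequency of 0.330.
The F1 is + s / w +, so + + is a recombinant gamete class with expected frequency r/2 = 0.330/2 = 0.1650.
Expected number = 0.1650 × 1418 = 233.97 ≈ 234.

234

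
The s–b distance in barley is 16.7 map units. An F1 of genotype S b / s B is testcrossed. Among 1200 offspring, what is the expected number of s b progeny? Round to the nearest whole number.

100

A map distance of 16.7 map units corresponds to a recombination frequency of 0.167.
The F1 is S b / s B, so s b is a recombinant gamete class with expected frequency r/2 = 0.167/2 = 0.0835.
Expected number = 0.0835 × 1200 = 100.20 ≈ 100.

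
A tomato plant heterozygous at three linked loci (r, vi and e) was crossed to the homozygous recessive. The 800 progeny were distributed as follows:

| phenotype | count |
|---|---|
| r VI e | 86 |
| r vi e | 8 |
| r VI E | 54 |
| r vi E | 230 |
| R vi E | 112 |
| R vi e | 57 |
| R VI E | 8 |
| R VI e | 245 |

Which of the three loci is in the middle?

e

The two most frequent reciprocal classes, R VI e and r vi E, are the parental types, so the F1 was R VI e / r vi E.
The two rarest classes, R VI E and r vi e, are the double crossovers. Comparing them with the parentals, only the e allele has switched, so e is the middle locus and the order is r – e – vi.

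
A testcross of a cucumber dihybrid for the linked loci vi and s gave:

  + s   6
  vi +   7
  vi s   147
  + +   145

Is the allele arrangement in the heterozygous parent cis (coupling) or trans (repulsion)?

The two most frequent classes are + + (145) and vi s (147); these are the parental (non-recombinant) types.
So the F1 carried + + on one chromosome and vi s on the other — the recessive alleles are on the same chromosome (cis / coupling).

cis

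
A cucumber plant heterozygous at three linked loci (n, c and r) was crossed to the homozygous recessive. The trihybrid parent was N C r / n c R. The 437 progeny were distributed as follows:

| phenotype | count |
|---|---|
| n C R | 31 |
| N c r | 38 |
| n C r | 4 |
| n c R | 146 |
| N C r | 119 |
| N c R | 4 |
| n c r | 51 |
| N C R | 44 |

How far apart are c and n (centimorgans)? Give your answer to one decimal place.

17.6 centimorgans

The two rarest classes, n C r and N c R, are the double crossovers. Comparing them with the parentals, only the n allele has switched, so n is the middle locus and the order is r – n – c.
Crossovers in the n–c interval produce the single-crossover classes N c r and n C R (38 + 31 = 69) plus the double crossovers (8).
RF(n–c) = (69 + 8) / 437 = 77/437 = 0.1762 → 17.6 centimorgans.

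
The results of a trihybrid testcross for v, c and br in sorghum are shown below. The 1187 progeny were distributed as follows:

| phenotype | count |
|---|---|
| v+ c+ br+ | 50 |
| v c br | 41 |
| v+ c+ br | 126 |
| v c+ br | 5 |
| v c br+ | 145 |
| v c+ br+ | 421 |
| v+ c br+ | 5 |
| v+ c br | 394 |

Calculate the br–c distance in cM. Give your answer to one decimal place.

The two most frequent reciprocal classes, v+ c br and v c+ br+, are the parental types, so the F1 was v+ c br / v c+ br+.
The two rarest classes, v+ c br+ and v c+ br, are the double crossovers. Comparing them with the parentals, only the br allele has switched, so br is the middle locus and the order is v – br – c.
Crossovers in the br–c interval produce the single-crossover classes v+ c+ br and v c br+ (126 + 145 = 271) plus the double crossovers (10).
RF(br–c) = (271 + 10) / 1187 = 281/1187 = 0.2367 → 23.7 cM.

23.7 cM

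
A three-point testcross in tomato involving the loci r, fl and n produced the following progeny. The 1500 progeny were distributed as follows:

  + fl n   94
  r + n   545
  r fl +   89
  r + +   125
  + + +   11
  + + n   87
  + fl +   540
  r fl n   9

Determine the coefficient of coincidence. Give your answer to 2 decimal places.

The two most frequent reciprocal classes, r + n and + fl +, are the parental types, so the F1 was r + n / + fl +.
The two rarest classes, r fl n and + + +, are the double crossovers. Comparing them with the parentals, only the fl allele has switched, so fl is the middle locus and the order is n – fl – r.
n–fl: (219 + 20)/1500 = 0.1593; fl–r: (176 + 20)/1500 = 0.1307.
Expected DCO frequency = 0.1593 × 0.1307 ≈ 0.02082; observed = 20/1500 ≈ 0.01333.
Coefficient of coincidence = 0.01333/0.02082 ≈ 0.64.

0.64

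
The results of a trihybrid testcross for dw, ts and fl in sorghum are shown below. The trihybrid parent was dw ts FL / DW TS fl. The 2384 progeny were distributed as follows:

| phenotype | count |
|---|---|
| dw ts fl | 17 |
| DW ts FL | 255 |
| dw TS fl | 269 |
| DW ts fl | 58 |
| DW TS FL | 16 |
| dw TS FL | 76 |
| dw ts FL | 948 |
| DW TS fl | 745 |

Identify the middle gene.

fl

The two rarest classes, dw ts fl and DW TS FL, are the double crossovers. Comparing them with the parentals, only the fl allele has switched, so fl is the middle locus and the order is dw – fl – ts.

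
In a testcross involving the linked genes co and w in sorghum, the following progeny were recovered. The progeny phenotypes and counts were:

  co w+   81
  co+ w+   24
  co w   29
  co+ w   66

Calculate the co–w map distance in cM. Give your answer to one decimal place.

The two most frequent classes, co+ w (66) and co w+ (81), are the parental types, so the F1 was co+ w / co w+.
The recombinant classes are co+ w+ and co w: 24 + 29 = 53.
Recombination frequency = 53/200 = 0.2650 ≈ 26.5%, i.e. 26.5 cM.

26.5 cM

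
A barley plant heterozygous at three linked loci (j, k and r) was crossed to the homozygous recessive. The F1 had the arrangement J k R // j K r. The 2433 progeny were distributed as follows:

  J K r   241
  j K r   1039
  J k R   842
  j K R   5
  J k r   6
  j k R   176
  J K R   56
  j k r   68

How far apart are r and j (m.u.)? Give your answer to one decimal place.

The two rarest classes, J k r and j K R, are the double crossovers. Comparing them with the parentals, only the r allele has switched, so r is the middle locus and the order is j – r – k.
Crossovers in the j–r interval produce the single-crossover classes j k R and J K r (176 + 241 = 417) plus the double crossovers (11).
RF(j–r) = (417 + 11) / 2433 = 428/2433 = 0.1759 → 17.6 m.u.

17.6 m.u.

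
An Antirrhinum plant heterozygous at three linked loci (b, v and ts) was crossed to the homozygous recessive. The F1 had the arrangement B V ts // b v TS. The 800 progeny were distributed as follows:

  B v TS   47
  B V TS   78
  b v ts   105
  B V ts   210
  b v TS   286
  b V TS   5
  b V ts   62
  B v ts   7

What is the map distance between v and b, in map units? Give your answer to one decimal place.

15.1 map units

The two rarest classes, B v ts and b V TS, are the double crossovers. Comparing them with the parentals, only the v allele has switched, so v is the middle locus and the order is ts – v – b.
Crossovers in the v–b interval produce the single-crossover classes b V ts and B v TS (62 + 47 = 109) plus the double crossovers (12).
RF(v–b) = (109 + 12) / 800 = 121/800 = 0.1512 → 15.1 map units.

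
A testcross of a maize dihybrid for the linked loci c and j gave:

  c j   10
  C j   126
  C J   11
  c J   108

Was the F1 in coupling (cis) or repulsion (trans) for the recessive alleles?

trans

The two most frequent classes are C j (126) and c J (108); these are the parental (non-recombinant) types.
So the F1 carried C j on one chromosome and c J on the other — the recessive alleles are on opposite chromosomes (trans / repulsion).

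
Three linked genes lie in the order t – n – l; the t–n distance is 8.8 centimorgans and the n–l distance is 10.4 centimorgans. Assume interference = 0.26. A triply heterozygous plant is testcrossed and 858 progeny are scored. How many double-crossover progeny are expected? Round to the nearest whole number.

Map distances give recombination frequencies of 0.088 and 0.104 for the two intervals.
With interference 0.26 (so coincidence = 0.74), expected double-crossover frequency = 0.088 × 0.104 × 0.74 = 0.00677.
Expected number = 0.00677 × 858 = 5.81 ≈ 6.

6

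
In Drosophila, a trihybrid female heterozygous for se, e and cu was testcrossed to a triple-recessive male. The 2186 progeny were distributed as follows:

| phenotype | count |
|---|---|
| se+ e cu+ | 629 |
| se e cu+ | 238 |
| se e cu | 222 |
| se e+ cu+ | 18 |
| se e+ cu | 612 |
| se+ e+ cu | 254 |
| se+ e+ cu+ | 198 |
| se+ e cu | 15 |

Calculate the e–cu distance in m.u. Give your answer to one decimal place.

The two most frequent reciprocal classes, se e+ cu and se+ e cu+, are the parental types, so the F1 was se e+ cu / se+ e cu+.
The two rarest classes, se e+ cu+ and se+ e cu, are the double crossovers. Comparing them with the parentals, only the cu allele has switched, so cu is the middle locus and the order is e – cu – se.
Crossovers in the e–cu interval produce the single-crossover classes se e cu and se+ e+ cu+ (222 + 198 = 420) plus the double crossovers (33).
RF(e–cu) = (420 + 33) / 2186 = 453/2186 = 0.2072 → 20.7 m.u.

20.7 m.u.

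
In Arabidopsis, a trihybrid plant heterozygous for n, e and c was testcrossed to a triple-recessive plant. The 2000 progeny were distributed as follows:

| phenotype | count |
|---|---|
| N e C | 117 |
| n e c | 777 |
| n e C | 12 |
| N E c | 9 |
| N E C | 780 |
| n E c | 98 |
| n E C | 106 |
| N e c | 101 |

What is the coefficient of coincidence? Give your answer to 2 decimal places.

The two most frequent reciprocal classes, N E C and n e c, are the parental types, so the F1 was N E C / n e c.
The two rarest classes, N E c and n e C, are the double crossovers. Comparing them with the parentals, only the c allele has switched, so c is the middle locus and the order is e – c – n.
e–c: (215 + 21)/2000 = 0.1180; c–n: (207 + 21)/2000 = 0.1140.
Expected DCO frequency = 0.1180 × 0.1140 ≈ 0.01345; observed = 21/2000 ≈ 0.01050.
Coefficient of coincidence = 0.01050/0.01345 ≈ 0.78.

0.78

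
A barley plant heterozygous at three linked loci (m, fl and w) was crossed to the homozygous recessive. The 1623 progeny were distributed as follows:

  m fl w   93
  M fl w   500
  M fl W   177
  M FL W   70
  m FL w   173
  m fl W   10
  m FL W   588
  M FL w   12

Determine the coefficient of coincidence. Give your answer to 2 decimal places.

The two most frequent reciprocal classes, M fl w and m FL W, are the parental types, so the F1 was M fl w / m FL W.
The two rarest classes, M FL w and m fl W, are the double crossovers. Comparing them with the parentals, only the fl allele has switched, so fl is the middle locus and the order is w – fl – m.
w–fl: (350 + 22)/1623 = 0.2292; fl–m: (163 + 22)/1623 = 0.1140.
Expected DCO frequency = 0.2292 × 0.1140 ≈ 0.02613; observed = 22/1623 ≈ 0.01356.
Coefficient of coincidence = 0.01356/0.02613 ≈ 0.52.

0.52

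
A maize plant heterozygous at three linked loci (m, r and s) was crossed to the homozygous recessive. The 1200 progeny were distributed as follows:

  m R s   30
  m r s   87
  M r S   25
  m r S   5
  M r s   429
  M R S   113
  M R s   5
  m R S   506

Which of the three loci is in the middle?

The two most frequent reciprocal classes, m R S and M r s, are the parental types, so the F1 was m R S / M r s.
The two rarest classes, m r S and M R s, are the double crossovers. Comparing them with the parentals, only the r allele has switched, so r is the middle locus and the order is m – r – s.

r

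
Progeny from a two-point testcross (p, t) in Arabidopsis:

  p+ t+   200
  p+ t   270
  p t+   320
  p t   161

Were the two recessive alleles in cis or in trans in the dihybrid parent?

The two most frequent classes are p+ t (270) and p t+ (320); these are the parental (non-recombinant) types.
So the F1 carried p+ t on one chromosome and p t+ on the other — the recessive alleles are on opposite chromosomes (trans / repulsion).

trans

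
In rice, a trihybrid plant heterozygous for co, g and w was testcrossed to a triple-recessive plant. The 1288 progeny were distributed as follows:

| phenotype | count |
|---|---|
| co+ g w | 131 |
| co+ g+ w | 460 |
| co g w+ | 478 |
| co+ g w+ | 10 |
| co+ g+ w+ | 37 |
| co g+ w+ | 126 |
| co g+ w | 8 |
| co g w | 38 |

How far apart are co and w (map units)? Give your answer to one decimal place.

7.2 map units

The two most frequent reciprocal classes, co g w+ and co+ g+ w, are the parental types, so the F1 was co g w+ / co+ g+ w.
The two rarest classes, co+ g w+ and co g+ w, are the double crossovers. Comparing them with the parentals, only the co allele has switched, so co is the middle locus and the order is w – co – g.
Crossovers in the w–co interval produce the single-crossover classes co g w and co+ g+ w+ (38 + 37 = 75) plus the double crossovers (18).
RF(w–co) = (75 + 18) / 1288 = 93/1288 = 0.0722 → 7.2 map units.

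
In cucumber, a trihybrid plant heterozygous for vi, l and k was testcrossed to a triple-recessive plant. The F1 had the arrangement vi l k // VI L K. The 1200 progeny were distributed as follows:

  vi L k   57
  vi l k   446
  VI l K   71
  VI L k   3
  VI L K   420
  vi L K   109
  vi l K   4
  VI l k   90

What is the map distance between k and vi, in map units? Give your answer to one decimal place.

17.2 map units

The two rarest classes, vi l K and VI L k, are the double crossovers. Comparing them with the parentals, only the k allele has switched, so k is the middle locus and the order is vi – k – l.
Crossovers in the vi–k interval produce the single-crossover classes VI l k and vi L K (90 + 109 = 199) plus the double crossovers (7).
RF(vi–k) = (199 + 7) / 1200 = 206/1200 = 0.1717 → 17.2 map units.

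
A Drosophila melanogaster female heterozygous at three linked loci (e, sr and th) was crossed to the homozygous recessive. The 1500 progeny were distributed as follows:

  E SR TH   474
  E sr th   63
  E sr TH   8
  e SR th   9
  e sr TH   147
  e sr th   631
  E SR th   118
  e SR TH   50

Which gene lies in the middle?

The two most frequent reciprocal classes, E SR TH and e sr th, are the parental types, so the F1 was E SR TH / e sr th.
The two rarest classes, E sr TH and e SR th, are the double crossovers. Comparing them with the parentals, only the sr allele has switched, so sr is the middle locus and the order is e – sr – th.

sr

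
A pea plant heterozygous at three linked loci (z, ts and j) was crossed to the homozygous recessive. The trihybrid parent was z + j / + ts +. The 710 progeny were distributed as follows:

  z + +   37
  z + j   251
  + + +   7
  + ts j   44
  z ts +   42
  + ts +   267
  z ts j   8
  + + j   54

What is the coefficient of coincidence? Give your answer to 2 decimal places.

1.00

The two rarest classes, z ts j and + + +, are the double crossovers. Comparing them with the parentals, only the ts allele has switched, so ts is the middle locus and the order is j – ts – z.
j–ts: (81 + 15)/710 = 0.1352; ts–z: (96 + 15)/710 = 0.1563.
Expected DCO frequency = 0.1352 × 0.1563 ≈ 0.02113; observed = 15/710 ≈ 0.02113.
Coefficient of coincidence = 0.02113/0.02113 ≈ 1.00.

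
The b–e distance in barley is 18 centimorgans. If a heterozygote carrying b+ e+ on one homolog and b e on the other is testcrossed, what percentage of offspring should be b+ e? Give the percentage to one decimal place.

9.0%

A map distance of 18 centimorgans corresponds to a recombination frequency of 0.180.
The F1 is b+ e+ / b e, so b+ e is a recombinant gamete class with expected frequency r/2 = 0.180/2 = 0.0900.
That is 0.0900 = 9.0% of the progeny.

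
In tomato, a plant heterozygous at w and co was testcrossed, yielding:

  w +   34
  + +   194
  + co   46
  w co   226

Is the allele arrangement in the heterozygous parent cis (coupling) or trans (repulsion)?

The two most frequent classes are + + (194) and w co (226); these are the parental (non-recombinant) types.
So the F1 carried + + on one chromosome and w co on the other — the recessive alleles are on the same chromosome (cis / coupling).

cis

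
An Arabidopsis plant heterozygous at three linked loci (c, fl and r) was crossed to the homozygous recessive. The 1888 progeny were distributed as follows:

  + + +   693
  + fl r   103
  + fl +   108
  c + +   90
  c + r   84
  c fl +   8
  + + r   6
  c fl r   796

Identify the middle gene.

r

The two most frequent reciprocal classes, + + + and c fl r, are the parental types, so the F1 was + + + / c fl r.
The two rarest classes, + + r and c fl +, are the double crossovers. Comparing them with the parentals, only the r allele has switched, so r is the middle locus and the order is c – r – fl.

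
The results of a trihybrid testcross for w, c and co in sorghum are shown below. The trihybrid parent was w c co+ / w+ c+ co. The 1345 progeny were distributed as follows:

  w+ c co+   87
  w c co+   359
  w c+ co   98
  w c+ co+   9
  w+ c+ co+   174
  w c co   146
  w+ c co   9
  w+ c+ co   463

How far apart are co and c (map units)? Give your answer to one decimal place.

25.1 map units

The two rarest classes, w c+ co+ and w+ c co, are the double crossovers. Comparing them with the parentals, only the c allele has switched, so c is the middle locus and the order is co – c – w.
Crossovers in the co–c interval produce the single-crossover classes w c co and w+ c+ co+ (146 + 174 = 320) plus the double crossovers (18).
RF(co–c) = (320 + 18) / 1345 = 338/1345 = 0.2513 → 25.1 map units.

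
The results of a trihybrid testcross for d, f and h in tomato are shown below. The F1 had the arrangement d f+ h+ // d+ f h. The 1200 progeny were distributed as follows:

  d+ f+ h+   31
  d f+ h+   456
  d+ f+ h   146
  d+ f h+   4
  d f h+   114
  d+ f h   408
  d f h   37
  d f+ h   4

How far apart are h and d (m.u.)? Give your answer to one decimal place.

The two rarest classes, d f+ h and d+ f h+, are the double crossovers. Comparing them with the parentals, only the h allele has switched, so h is the middle locus and the order is d – h – f.
Crossovers in the d–h interval produce the single-crossover classes d+ f+ h+ and d f h (31 + 37 = 68) plus the double crossovers (8).
RF(d–h) = (68 + 8) / 1200 = 76/1200 = 0.0633 → 6.3 m.u.

6.3 m.u.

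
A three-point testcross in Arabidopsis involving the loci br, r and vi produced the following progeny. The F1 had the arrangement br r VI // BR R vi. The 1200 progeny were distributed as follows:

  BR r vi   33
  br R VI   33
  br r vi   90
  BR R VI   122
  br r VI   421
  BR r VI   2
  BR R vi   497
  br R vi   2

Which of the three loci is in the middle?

The two rarest classes, BR r VI and br R vi, are the double crossovers. Comparing them with the parentals, only the br allele has switched, so br is the middle locus and the order is vi – br – r.

br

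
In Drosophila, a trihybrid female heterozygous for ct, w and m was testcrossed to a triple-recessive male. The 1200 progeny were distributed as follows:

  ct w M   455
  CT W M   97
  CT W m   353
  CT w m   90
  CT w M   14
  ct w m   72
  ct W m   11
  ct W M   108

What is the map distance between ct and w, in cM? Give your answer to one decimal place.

18.6 cM

The two most frequent reciprocal classes, ct w M and CT W m, are the parental types, so the F1 was ct w M / CT W m.
The two rarest classes, CT w M and ct W m, are the double crossovers. Comparing them with the parentals, only the ct allele has switched, so ct is the middle locus and the order is m – ct – w.
Crossovers in the ct–w interval produce the single-crossover classes ct W M and CT w m (108 + 90 = 198) plus the double crossovers (25).
RF(ct–w) = (198 + 25) / 1200 = 223/1200 = 0.1858 → 18.6 cM.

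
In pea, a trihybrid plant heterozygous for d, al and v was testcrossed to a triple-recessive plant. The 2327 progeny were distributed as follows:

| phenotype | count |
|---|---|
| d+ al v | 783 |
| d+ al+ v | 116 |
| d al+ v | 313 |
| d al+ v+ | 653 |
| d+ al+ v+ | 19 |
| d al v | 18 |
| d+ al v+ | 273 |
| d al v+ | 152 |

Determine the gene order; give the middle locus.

d

The two most frequent reciprocal classes, d+ al v and d al+ v+, are the parental types, so the F1 was d+ al v / d al+ v+.
The two rarest classes, d al v and d+ al+ v+, are the double crossovers. Comparing them with the parentals, only the d allele has switched, so d is the middle locus and the order is v – d – al.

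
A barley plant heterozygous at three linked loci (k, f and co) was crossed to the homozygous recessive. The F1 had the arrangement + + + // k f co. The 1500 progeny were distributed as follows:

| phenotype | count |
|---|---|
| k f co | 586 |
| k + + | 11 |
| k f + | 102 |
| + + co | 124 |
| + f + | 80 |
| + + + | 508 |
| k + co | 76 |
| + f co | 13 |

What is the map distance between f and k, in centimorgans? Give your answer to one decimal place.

The two rarest classes, k + + and + f co, are the double crossovers. Comparing them with the parentals, only the k allele has switched, so k is the middle locus and the order is f – k – co.
Crossovers in the f–k interval produce the single-crossover classes + f + and k + co (80 + 76 = 156) plus the double crossovers (24).
RF(f–k) = (156 + 24) / 1500 = 180/1500 = 0.1200 → 12.0 centimorgans.

12.0 centimorgans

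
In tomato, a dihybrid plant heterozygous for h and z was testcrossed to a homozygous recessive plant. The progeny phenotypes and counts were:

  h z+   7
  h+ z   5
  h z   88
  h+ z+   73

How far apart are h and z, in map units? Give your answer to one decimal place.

The two most frequent classes, h+ z+ (73) and h z (88), are the parental types, so the F1 was h+ z+ / h z.
The recombinant classes are h+ z and h z+: 5 + 7 = 12.
Recombination frequency = 12/173 = 0.0694 ≈ 6.9%, i.e. 6.9 map units.

6.9 map units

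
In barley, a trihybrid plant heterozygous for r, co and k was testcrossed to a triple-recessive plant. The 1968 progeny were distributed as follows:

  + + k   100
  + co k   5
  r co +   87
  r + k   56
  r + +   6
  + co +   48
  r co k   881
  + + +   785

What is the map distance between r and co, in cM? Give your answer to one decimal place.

The two most frequent reciprocal classes, r co k and + + +, are the parental types, so the F1 was r co k / + + +.
The two rarest classes, + co k and r + +, are the double crossovers. Comparing them with the parentals, only the r allele has switched, so r is the middle locus and the order is co – r – k.
Crossovers in the co–r interval produce the single-crossover classes r + k and + co + (56 + 48 = 104) plus the double crossovers (11).
RF(co–r) = (104 + 11) / 1968 = 115/1968 = 0.0584 → 5.8 cM.

5.8 cM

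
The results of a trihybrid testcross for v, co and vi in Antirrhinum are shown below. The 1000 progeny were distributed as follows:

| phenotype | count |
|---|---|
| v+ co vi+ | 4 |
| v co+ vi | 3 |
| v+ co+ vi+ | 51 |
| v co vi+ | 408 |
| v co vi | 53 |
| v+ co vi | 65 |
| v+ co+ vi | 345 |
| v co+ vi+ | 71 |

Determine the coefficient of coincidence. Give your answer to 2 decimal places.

The two most frequent reciprocal classes, v+ co+ vi and v co vi+, are the parental types, so the F1 was v+ co+ vi / v co vi+.
The two rarest classes, v co+ vi and v+ co vi+, are the double crossovers. Comparing them with the parentals, only the v allele has switched, so v is the middle locus and the order is co – v – vi.
co–v: (136 + 7)/1000 = 0.1430; v–vi: (104 + 7)/1000 = 0.1110.
Expected DCO frequency = 0.1430 × 0.1110 ≈ 0.01587; observed = 7/1000 ≈ 0.00700.
Coefficient of coincidence = 0.00700/0.01587 ≈ 0.44.

0.44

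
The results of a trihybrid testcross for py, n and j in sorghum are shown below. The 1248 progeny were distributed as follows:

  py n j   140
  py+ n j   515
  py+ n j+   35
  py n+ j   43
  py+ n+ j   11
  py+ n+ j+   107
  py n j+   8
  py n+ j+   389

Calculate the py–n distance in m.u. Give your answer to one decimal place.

The two most frequent reciprocal classes, py n+ j+ and py+ n j, are the parental types, so the F1 was py n+ j+ / py+ n j.
The two rarest classes, py n j+ and py+ n+ j, are the double crossovers. Comparing them with the parentals, only the n allele has switched, so n is the middle locus and the order is j – n – py.
Crossovers in the n–py interval produce the single-crossover classes py+ n+ j+ and py n j (107 + 140 = 247) plus the double crossovers (19).
RF(n–py) = (247 + 19) / 1248 = 266/1248 = 0.2131 → 21.3 m.u.

21.3 m.u.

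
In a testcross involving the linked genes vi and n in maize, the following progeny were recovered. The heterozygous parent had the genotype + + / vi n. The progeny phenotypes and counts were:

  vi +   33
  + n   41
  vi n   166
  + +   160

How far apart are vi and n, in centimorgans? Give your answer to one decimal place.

The recombinant classes are + n and vi +: 41 + 33 = 74.
Recombination frequency = 74/400 = 0.1850 ≈ 18.5%, i.e. 18.5 centimorgans.

18.5 centimorgans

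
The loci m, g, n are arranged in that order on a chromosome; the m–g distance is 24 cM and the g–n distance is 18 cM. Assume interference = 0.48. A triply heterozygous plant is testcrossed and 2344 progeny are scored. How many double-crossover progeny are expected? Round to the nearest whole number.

Map distances give recombination frequencies of 0.240 and 0.180 for the two intervals.
With interference 0.48 (so coincidence = 0.52), expected double-crossover frequency = 0.240 × 0.180 × 0.52 = 0.02246.
Expected number = 0.02246 × 2344 = 52.66 ≈ 53.

53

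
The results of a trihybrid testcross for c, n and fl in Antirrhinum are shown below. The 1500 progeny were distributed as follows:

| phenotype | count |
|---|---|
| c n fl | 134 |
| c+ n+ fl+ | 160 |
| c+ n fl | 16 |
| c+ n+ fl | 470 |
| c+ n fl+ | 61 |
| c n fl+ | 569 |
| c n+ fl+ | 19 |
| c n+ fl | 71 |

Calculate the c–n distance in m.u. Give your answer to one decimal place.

11.1 m.u.

The two most frequent reciprocal classes, c+ n+ fl and c n fl+, are the parental types, so the F1 was c+ n+ fl / c n fl+.
The two rarest classes, c+ n fl and c n+ fl+, are the double crossovers. Comparing them with the parentals, only the n allele has switched, so n is the middle locus and the order is c – n – fl.
Crossovers in the c–n interval produce the single-crossover classes c n+ fl and c+ n fl+ (71 + 61 = 132) plus the double crossovers (35).
RF(c–n) = (132 + 35) / 1500 = 167/1500 = 0.1113 → 11.1 m.u.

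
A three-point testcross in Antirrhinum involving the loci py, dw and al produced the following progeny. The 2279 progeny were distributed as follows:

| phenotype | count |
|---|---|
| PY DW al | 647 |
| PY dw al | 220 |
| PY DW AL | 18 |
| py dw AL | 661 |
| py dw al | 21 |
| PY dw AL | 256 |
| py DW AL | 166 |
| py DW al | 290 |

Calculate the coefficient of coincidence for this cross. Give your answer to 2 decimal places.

The two most frequent reciprocal classes, PY DW al and py dw AL, are the parental types, so the F1 was PY DW al / py dw AL.
The two rarest classes, PY DW AL and py dw al, are the double crossovers. Comparing them with the parentals, only the al allele has switched, so al is the middle locus and the order is py – al – dw.
py–al: (546 + 39)/2279 = 0.2567; al–dw: (386 + 39)/2279 = 0.1865.
Expected DCO frequency = 0.2567 × 0.1865 ≈ 0.04787; observed = 39/2279 ≈ 0.01711.
Coefficient of coincidence = 0.01711/0.04787 ≈ 0.36.

0.36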